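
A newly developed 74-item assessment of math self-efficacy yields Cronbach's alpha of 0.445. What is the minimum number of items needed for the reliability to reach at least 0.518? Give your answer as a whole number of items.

100

Spearman-Brown solved for the length factor n:
n = r*(1 − r) / [ r (1 − r*) ]
n = [0.518 × 0.555] / [0.445 × 0.482]
  = 0.287490 / 0.214490 = 1.3403
Items needed = n × 74 = 1.3403 × 74 ≈ 99.18 → round up to 100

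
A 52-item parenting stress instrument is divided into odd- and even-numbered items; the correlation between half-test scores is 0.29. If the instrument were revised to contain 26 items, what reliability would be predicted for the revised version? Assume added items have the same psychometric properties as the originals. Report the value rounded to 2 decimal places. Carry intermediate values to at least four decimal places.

First correct the split-half correlation to full-test reliability: r_full = 2 × 0.29 / (1 + 0.29) ≈ 0.4496
Then adjust to 26 items: n = 26/52 = 0.5000
r_new = n·r_full / (1 + (n − 1)·r_full) = 0.2248 / 0.7752 ≈ 0.2900

0.29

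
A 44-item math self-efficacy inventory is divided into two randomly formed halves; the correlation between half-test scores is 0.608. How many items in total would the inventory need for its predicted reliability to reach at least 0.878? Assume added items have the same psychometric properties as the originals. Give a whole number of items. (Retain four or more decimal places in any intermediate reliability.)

103

Corrected full-test reliability: r_full = 2 × 0.608 / (1 + 0.608) ≈ 0.7562
Solve Spearman-Brown for n: n = 0.878(1 − 0.7562) / [0.7562(1 − 0.878)] = 2.3202
Items = 2.3202 × 44 ≈ 102.09 → 103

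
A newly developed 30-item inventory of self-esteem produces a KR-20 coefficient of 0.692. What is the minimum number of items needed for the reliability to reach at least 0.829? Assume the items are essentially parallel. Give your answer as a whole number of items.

65

Invert Spearman-Brown to solve for n:
n = r*(1 − r) / [ r (1 − r*) ]
n = [0.829 × 0.308] / [0.692 × 0.171]
n = 0.255332 / 0.118332 ≈ 2.1578
Items needed = n × 30 = 2.1578 × 30 ≈ 64.73 → round up to 65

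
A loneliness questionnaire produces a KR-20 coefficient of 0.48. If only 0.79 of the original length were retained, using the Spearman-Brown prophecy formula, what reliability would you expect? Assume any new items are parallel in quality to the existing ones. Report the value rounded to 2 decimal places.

Spearman-Brown: r_new = n·r / (1 + (n − 1)·r)
r_new = (0.79 × 0.48) / (1 + (0.79 − 1) × 0.48)
r_new = 0.3792 / 0.8992 ≈ 0.4217

0.42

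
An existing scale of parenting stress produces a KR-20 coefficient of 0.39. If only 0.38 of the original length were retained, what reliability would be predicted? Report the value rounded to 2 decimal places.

0.20

r_new = 0.38·0.39 / [1 + (0.38 − 1)·0.39]
r_new = 0.1482 / 0.7582 ≈ 0.1955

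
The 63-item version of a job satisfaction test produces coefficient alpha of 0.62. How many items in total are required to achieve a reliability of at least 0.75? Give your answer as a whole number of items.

Rearranging the Spearman-Brown formula for n,
n = r*(1 − r) / [ r (1 − r*) ]
n = 0.75 × (1 − 0.62) / [ 0.62 × (1 − 0.75) ]
  = 0.2850 / 0.1550 = 1.8387
Items needed = n × 63 = 1.8387 × 63 ≈ 115.84 → round up to 116

116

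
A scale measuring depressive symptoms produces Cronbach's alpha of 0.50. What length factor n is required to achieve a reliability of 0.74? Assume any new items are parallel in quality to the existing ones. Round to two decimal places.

n = 0.74 × (1 − 0.50) / [ 0.50 × (1 − 0.74) ]
n = 0.3700 / 0.1300 ≈ 2.8462

2.85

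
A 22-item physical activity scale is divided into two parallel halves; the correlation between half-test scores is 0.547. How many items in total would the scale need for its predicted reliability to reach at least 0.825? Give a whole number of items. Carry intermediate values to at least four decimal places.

43

Corrected full-test reliability: r_full = 2 × 0.547 / (1 + 0.547) ≈ 0.7072
Solve Spearman-Brown for n: n = 0.825(1 − 0.7072) / [0.7072(1 − 0.825)] = 1.9518
Items = 1.9518 × 22 ≈ 42.94 → 43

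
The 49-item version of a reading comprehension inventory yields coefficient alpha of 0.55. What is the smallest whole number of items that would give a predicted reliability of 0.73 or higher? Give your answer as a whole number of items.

n = 0.73 × (1 − 0.55) / [ 0.55 × (1 − 0.73) ]
n = 0.3285 / 0.1485 ≈ 2.2121
2.2121 × 49 = 108.39 → 109 items

109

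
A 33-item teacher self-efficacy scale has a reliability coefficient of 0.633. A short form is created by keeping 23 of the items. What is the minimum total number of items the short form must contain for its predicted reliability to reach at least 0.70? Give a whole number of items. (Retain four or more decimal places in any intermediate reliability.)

45

Short-form reliability: n = 23/33 = 0.6970; r_23 = n·r/(1+(n−1)r) ≈ 0.5459
Length factor from the short form to reach 0.70: n' = 0.70(1 − 0.5459) / [0.5459(1 − 0.70)] ≈ 1.9410
Items = 1.9410 × 23 ≈ 44.64 → 45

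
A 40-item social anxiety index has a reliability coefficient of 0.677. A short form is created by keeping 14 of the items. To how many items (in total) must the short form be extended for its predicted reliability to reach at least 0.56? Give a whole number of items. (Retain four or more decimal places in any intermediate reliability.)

25

Short-form reliability: n = 14/40 = 0.3500; r_14 = n·r/(1+(n−1)r) ≈ 0.4232
Length factor from the short form to reach 0.56: n' = 0.56(1 − 0.4232) / [0.4232(1 − 0.56)] ≈ 1.7347
Total items = 1.7347 × 14 = 24.29, rounded up to 25.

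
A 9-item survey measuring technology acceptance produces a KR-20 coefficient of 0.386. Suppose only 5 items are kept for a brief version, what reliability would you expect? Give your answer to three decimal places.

n = 5/9 = 0.5556
Spearman-Brown: r_new = n·r / (1 + (n − 1)·r)
r_new = (0.5556 × 0.386) / (1 + (0.5556 − 1) × 0.386)
r_new = 0.2145 / 0.8285 ≈ 0.2589

0.259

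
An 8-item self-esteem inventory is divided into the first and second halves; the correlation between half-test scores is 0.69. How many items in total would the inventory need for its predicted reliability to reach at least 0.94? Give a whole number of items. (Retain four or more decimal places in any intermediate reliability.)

29

Corrected full-test reliability: r_full = 2 × 0.69 / (1 + 0.69) ≈ 0.8166
Solve Spearman-Brown for n: n = 0.94(1 − 0.8166) / [0.8166(1 − 0.94)] = 3.5186
Required items = 3.5186 × 8 = 28.15, so 29 items.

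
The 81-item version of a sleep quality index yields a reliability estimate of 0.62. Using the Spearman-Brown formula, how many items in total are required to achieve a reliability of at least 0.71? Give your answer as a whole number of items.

122

n = 0.71 × (1 − 0.62) / [ 0.62 × (1 − 0.71) ]
  = 0.2698 / 0.1798 = 1.5006
Items needed = n × 81 = 1.5006 × 81 ≈ 121.55 → round up to 122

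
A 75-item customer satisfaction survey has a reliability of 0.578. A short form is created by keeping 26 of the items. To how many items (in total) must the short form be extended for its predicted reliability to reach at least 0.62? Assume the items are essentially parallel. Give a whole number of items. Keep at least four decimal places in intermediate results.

First, r for the 26-item form: n = 26/75 = 0.3467, so r_26 = 0.3467·0.578/(1 + (0.3467 − 1)·0.578) = 0.3220
Then solve for n' with r_old = 0.3220, r_target = 0.62: n' = 0.62(1 − 0.3220)/[0.3220(1 − 0.62)] = 3.4354
Total items = 3.4354 × 26 = 89.32, rounded up to 90.

90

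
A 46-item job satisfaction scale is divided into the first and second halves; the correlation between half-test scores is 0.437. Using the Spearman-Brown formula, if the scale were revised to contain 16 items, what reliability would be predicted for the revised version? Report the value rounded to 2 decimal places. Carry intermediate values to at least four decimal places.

Full-test reliability from the split-half r: r_full = 2(0.437)/(1 + 0.437) = 0.6082
Then adjust to 16 items: n = 16/46 = 0.3478
r_new = n·r_full / (1 + (n − 1)·r_full) = 0.2115 / 0.6033 ≈ 0.3506

0.35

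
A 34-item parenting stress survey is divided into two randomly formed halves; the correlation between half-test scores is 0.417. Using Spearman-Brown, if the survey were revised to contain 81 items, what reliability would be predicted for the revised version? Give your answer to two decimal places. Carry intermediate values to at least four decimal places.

0.77

Spearman-Brown correction (n = 2): r_full = 2·0.417/(1 + 0.417) = 0.5886
Length factor from 34 to 81 items: n = 81/34 = 2.3824
r_new = n·r_full / (1 + (n − 1)·r_full) = 1.4023 / 1.8137 ≈ 0.7732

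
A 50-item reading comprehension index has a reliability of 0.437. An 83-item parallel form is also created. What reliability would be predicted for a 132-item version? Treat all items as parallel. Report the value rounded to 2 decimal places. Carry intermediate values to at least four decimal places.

0.67

Only the ratio of lengths matters: n = 132/50 = 2.6400
r_{132} = n·r / (1 + (n − 1)·r) = 1.1537 / 1.7167 ≈ 0.6720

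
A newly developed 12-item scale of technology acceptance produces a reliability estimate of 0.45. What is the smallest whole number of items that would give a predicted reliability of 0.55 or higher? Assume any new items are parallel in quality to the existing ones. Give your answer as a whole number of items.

Invert Spearman-Brown to solve for n:
n = r*(1 − r) / [ r (1 − r*) ]
n = 0.55(1 − 0.45) / [0.45(1 − 0.55)]
n = 0.3025 / 0.2025 ≈ 1.4938
Items needed = n × 12 = 1.4938 × 12 ≈ 17.93 → round up to 18

18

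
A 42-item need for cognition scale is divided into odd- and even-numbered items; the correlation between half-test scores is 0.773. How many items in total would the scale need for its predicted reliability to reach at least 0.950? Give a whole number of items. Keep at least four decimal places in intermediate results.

Corrected full-test reliability: r_full = 2 × 0.773 / (1 + 0.773) ≈ 0.8720
Solve Spearman-Brown for n: n = 0.950(1 − 0.8720) / [0.8720(1 − 0.950)] = 2.7890
Items = 2.7890 × 42 ≈ 117.14 → 118

118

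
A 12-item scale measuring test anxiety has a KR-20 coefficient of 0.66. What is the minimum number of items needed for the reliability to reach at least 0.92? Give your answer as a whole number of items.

72

Spearman-Brown solved for the length factor n:
n = r*(1 − r) / [ r (1 − r*) ]
n = 0.92(1 − 0.66) / [0.66(1 − 0.92)]
  = 0.3128 / 0.0528 = 5.9242
Items needed = n × 12 = 5.9242 × 12 ≈ 71.09 → round up to 72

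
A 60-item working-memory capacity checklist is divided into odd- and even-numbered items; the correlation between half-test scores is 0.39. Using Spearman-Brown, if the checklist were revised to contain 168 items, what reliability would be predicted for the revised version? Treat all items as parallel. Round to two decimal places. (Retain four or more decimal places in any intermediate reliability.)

0.78

Spearman-Brown correction (n = 2): r_full = 2·0.39/(1 + 0.39) = 0.5612
Then adjust to 168 items: n = 168/60 = 2.8000
r_new = n·r_full / (1 + (n − 1)·r_full) = 1.5714 / 2.0102 ≈ 0.7817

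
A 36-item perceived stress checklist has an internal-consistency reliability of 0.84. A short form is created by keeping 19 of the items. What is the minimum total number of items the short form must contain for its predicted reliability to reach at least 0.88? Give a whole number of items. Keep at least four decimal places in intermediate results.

51

Short-form reliability: n = 19/36 = 0.5278; r_19 = n·r/(1+(n−1)r) ≈ 0.7348
Length factor from the short form to reach 0.88: n' = 0.88(1 − 0.7348) / [0.7348(1 − 0.88)] ≈ 2.6467
Items = 2.6467 × 19 ≈ 50.29 → 51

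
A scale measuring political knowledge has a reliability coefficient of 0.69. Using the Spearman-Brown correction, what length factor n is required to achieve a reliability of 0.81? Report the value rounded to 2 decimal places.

n = 0.81(1 − 0.69) / [0.69(1 − 0.81)]
  = 0.2511 / 0.1311 = 1.9153

1.92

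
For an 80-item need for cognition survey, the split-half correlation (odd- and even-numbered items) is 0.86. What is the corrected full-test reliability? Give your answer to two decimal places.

r_full = 2(0.86) / (1 + 0.86)
r_full = 1.7200 / 1.8600 ≈ 0.9247

0.92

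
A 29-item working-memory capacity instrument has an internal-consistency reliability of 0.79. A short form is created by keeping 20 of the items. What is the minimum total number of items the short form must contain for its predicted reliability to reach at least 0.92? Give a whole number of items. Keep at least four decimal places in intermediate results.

89

First, r for the 20-item form: n = 20/29 = 0.6897, so r_20 = 0.6897·0.79/(1 + (0.6897 − 1)·0.79) = 0.7218
Then solve for n' with r_old = 0.7218, r_target = 0.92: n' = 0.92(1 − 0.7218)/[0.7218(1 − 0.92)] = 4.4324
Items = 4.4324 × 20 ≈ 88.65 → 89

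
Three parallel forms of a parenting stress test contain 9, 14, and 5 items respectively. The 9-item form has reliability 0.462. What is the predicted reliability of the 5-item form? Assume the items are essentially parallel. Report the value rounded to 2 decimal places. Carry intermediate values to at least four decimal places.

0.32

Only the ratio of lengths matters: n = 5/9 = 0.5556
r_{5} = n·r / (1 + (n − 1)·r) = 0.2567 / 0.7947 ≈ 0.3230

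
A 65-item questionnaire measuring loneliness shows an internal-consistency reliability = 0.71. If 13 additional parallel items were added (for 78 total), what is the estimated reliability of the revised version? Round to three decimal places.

0.746

n = 78/65 = 1.2
r_new = 1.2·0.71 / [1 + (1.2 − 1)·0.71]
r_new = 0.8520 / 1.1420 ≈ 0.7461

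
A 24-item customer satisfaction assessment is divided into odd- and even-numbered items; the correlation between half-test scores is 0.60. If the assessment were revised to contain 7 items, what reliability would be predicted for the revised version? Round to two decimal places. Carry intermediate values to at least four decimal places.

First correct the split-half correlation to full-test reliability: r_full = 2 × 0.60 / (1 + 0.60) ≈ 0.7500
Then adjust to 7 items: n = 7/24 = 0.2917
r_new = n·r_full / (1 + (n − 1)·r_full) = 0.2188 / 0.4688 ≈ 0.4667

0.47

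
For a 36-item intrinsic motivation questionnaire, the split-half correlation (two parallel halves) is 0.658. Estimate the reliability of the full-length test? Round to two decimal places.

r_full = 2r_hh / (1 + r_hh) = 2 × 0.658 / (1 + 0.658)
       = 1.3160 / 1.6580 = 0.7937

0.79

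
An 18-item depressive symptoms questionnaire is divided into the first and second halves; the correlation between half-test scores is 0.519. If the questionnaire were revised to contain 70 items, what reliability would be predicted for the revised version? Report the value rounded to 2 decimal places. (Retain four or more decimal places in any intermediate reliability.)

Spearman-Brown correction (n = 2): r_full = 2·0.519/(1 + 0.519) = 0.6833
Then adjust to 70 items: n = 70/18 = 3.8889
r_new = n·r_full / (1 + (n − 1)·r_full) = 2.6573 / 2.9740 ≈ 0.8935

0.89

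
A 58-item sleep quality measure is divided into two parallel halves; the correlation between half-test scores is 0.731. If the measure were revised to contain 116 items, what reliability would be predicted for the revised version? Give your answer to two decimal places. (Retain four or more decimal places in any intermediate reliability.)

First correct the split-half correlation to full-test reliability: r_full = 2 × 0.731 / (1 + 0.731) ≈ 0.8446
Length factor from 58 to 116 items: n = 116/58 = 2.0000
r_new = n·r_full / (1 + (n − 1)·r_full) = 1.6892 / 1.8446 ≈ 0.9158

0.92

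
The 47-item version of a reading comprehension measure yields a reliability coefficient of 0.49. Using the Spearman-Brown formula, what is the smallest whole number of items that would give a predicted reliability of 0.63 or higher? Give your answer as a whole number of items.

84

Rearranging the Spearman-Brown formula for n,
n = r*(1 − r) / [ r (1 − r*) ]
n = [0.63 × 0.51] / [0.49 × 0.37]
  = 0.3213 / 0.1813 = 1.7722
So the test needs 1.7722 × 47 ≈ 83.29 items; rounding up, 84.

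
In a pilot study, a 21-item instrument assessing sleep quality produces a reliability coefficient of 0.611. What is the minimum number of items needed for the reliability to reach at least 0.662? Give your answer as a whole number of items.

27

n = [0.662 × 0.389] / [0.611 × 0.338]
n = 0.257518 / 0.206518 ≈ 1.2470
1.2470 × 21 = 26.19 → 27 items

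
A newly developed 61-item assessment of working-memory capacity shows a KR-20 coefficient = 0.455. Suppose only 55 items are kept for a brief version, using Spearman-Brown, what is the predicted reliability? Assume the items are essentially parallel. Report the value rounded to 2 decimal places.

0.43

The new length is 55/61 = 0.9016 times the old.
r_new = 0.9016·0.455 / [1 + (0.9016 − 1)·0.455]
r_new = 0.4102 / 0.9552 ≈ 0.4294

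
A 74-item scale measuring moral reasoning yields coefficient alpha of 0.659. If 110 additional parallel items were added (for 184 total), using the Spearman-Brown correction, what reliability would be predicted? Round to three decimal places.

n = 184/74 = 2.4865
Spearman-Brown: r_new = n·r / (1 + (n − 1)·r)
r_new = (2.4865 × 0.659) / (1 + (2.4865 − 1) × 0.659)
r_new = 1.6386 / 1.9796 ≈ 0.8277

0.828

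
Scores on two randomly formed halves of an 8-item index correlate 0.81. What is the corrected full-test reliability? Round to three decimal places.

Apply the Spearman-Brown correction with n = 2:
r_full = 2r_hh / (1 + r_hh) = 2 × 0.81 / (1 + 0.81)
       = 1.6200 / 1.8100 = 0.8950

0.895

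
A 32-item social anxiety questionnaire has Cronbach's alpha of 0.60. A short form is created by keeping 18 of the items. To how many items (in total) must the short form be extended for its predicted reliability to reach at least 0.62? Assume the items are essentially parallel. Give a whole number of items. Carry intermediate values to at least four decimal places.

First, r for the 18-item form: n = 18/32 = 0.5625, so r_18 = 0.5625·0.60/(1 + (0.5625 − 1)·0.60) = 0.4576
Length factor from the short form to reach 0.62: n' = 0.62(1 − 0.4576) / [0.4576(1 − 0.62)] ≈ 1.9339
Total items = 1.9339 × 18 = 34.81, rounded up to 35.

35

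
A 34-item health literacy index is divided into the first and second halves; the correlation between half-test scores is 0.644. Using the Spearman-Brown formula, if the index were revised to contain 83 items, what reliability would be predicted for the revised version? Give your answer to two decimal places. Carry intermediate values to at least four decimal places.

0.90

First correct the split-half correlation to full-test reliability: r_full = 2 × 0.644 / (1 + 0.644) ≈ 0.7835
Then adjust to 83 items: n = 83/34 = 2.4412
r_new = n·r_full / (1 + (n − 1)·r_full) = 1.9127 / 2.1292 ≈ 0.8983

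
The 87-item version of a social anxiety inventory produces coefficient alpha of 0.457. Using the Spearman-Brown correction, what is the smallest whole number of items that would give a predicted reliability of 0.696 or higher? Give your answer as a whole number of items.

237

Invert Spearman-Brown to solve for n:
n = r_target (1 − r_old) / [ r_old (1 − r_target) ]
n = [0.696 × 0.543] / [0.457 × 0.304]
  = 0.377928 / 0.138928 = 2.7203
2.7203 × 87 = 236.67 → 237 items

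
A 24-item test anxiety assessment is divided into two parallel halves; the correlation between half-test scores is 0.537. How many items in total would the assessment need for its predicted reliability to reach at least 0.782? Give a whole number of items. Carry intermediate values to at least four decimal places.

Corrected full-test reliability: r_full = 2 × 0.537 / (1 + 0.537) ≈ 0.6988
n = r_tgt(1 − r_full) / [r_full(1 − r_tgt)] = 0.782 × 0.3012 / (0.6988 × 0.218) ≈ 1.5462
Required items = 1.5462 × 24 = 37.11, so 38 items.

38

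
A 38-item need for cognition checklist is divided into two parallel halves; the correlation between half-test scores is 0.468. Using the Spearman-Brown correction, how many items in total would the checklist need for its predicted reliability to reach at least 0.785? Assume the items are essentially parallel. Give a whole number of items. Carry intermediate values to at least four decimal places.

79

r_full = 2(0.468)/(1 + 0.468) = 0.6376
n = r_tgt(1 − r_full) / [r_full(1 − r_tgt)] = 0.785 × 0.3624 / (0.6376 × 0.215) ≈ 2.0753
Required items = 2.0753 × 38 = 78.86, so 79 items.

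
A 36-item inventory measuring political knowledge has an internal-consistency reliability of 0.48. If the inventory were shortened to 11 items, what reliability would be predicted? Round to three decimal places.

Length ratio n = 11/36 = 0.3056
r_new = (0.3056 × 0.48) / (1 + (0.3056 − 1) × 0.48)
     = 0.1467 / 0.6667 = 0.2200

0.220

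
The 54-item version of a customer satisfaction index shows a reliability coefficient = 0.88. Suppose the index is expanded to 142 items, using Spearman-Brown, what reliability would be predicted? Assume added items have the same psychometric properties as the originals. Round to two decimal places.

n = 142/54 = 2.6296
Apply the Spearman-Brown prophecy formula, r' = nr / [1 + (n − 1)r]:
r_new = (2.6296 × 0.88) / (1 + (2.6296 − 1) × 0.88)
r_new = 2.3140 / 2.4340 ≈ 0.9507

0.95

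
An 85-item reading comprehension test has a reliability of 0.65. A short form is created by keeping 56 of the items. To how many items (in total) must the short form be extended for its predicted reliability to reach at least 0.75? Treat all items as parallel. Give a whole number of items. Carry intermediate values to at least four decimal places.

Short-form reliability: n = 56/85 = 0.6588; r_56 = n·r/(1+(n−1)r) ≈ 0.5503
Then solve for n' with r_old = 0.5503, r_target = 0.75: n' = 0.75(1 − 0.5503)/[0.5503(1 − 0.75)] = 2.4516
Total items = 2.4516 × 56 = 137.29, rounded up to 138.

138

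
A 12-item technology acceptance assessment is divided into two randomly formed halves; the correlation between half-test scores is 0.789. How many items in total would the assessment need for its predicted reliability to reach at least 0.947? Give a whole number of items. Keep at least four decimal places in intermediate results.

Corrected full-test reliability: r_full = 2 × 0.789 / (1 + 0.789) ≈ 0.8821
Solve Spearman-Brown for n: n = 0.947(1 − 0.8821) / [0.8821(1 − 0.947)] = 2.3882
Required items = 2.3882 × 12 = 28.66, so 29 items.

29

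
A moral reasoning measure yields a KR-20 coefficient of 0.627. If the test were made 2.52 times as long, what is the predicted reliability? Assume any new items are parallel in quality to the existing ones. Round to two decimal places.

0.81

r_new = (2.52 × 0.627) / (1 + (2.52 − 1) × 0.627)
r_new = 1.5800 / 1.9530 ≈ 0.8090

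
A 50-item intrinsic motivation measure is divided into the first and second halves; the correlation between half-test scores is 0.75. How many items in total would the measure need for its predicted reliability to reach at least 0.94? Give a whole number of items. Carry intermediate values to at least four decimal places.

Corrected full-test reliability: r_full = 2 × 0.75 / (1 + 0.75) ≈ 0.8571
n = r_tgt(1 − r_full) / [r_full(1 − r_tgt)] = 0.94 × 0.1429 / (0.8571 × 0.06) ≈ 2.6120
Items = 2.6120 × 50 ≈ 130.60 → 131

131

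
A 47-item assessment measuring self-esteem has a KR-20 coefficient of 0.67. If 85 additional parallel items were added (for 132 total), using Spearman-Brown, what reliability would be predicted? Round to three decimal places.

0.851

The new length is 132/47 = 2.8085 times the old.
r_new = 2.8085·0.67 / [1 + (2.8085 − 1)·0.67]
r_new = 1.8817 / 2.2117 ≈ 0.8508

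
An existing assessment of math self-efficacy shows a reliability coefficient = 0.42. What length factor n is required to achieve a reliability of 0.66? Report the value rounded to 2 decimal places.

n = 0.66(1 − 0.42) / [0.42(1 − 0.66)]
n = 0.3828 / 0.1428 ≈ 2.6807

2.68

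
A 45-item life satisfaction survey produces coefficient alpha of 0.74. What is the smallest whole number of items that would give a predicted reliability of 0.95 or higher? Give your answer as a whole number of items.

301

Invert Spearman-Brown to solve for n:
n = r*(1 − r) / [ r (1 − r*) ]
n = 0.95 × (1 − 0.74) / [ 0.74 × (1 − 0.95) ]
  = 0.2470 / 0.0370 = 6.6757
6.6757 × 45 = 300.41 → 301 items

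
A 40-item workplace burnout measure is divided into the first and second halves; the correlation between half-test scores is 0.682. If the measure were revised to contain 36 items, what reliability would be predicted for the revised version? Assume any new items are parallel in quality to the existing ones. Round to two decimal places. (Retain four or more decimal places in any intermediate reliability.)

First correct the split-half correlation to full-test reliability: r_full = 2 × 0.682 / (1 + 0.682) ≈ 0.8109
Length factor from 40 to 36 items: n = 36/40 = 0.9000
r_new = n·r_full / (1 + (n − 1)·r_full) = 0.7298 / 0.9189 ≈ 0.7942

0.79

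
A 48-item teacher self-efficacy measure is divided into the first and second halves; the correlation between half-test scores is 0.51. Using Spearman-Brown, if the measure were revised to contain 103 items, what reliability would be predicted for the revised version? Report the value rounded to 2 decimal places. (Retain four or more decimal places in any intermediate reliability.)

0.82

First correct the split-half correlation to full-test reliability: r_full = 2 × 0.51 / (1 + 0.51) ≈ 0.6755
Then adjust to 103 items: n = 103/48 = 2.1458
r_new = n·r_full / (1 + (n − 1)·r_full) = 1.4495 / 1.7740 ≈ 0.8171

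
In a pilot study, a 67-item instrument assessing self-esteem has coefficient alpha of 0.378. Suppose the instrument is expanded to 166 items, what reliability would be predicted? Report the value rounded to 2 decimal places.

0.60

Length ratio n = 166/67 = 2.4776
Spearman-Brown: r_new = n·r / (1 + (n − 1)·r)
r_new = 2.4776·0.378 / [1 + (2.4776 − 1)·0.378]
r_new = 0.9365 / 1.5585 ≈ 0.6009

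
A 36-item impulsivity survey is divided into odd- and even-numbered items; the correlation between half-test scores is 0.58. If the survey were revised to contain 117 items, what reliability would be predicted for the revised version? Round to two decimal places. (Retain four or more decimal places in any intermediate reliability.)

0.90

Spearman-Brown correction (n = 2): r_full = 2·0.58/(1 + 0.58) = 0.7342
Then adjust to 117 items: n = 117/36 = 3.2500
r_new = n·r_full / (1 + (n − 1)·r_full) = 2.3861 / 2.6519 ≈ 0.8998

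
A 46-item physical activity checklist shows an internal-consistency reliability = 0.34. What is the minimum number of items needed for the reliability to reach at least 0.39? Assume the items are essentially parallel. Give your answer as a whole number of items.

58

Rearranging the Spearman-Brown formula for n,
n = r_target (1 − r_old) / [ r_old (1 − r_target) ]
n = [0.39 × 0.66] / [0.34 × 0.61]
n = 0.2574 / 0.2074 ≈ 1.2411
1.2411 × 46 = 57.09 → 58 items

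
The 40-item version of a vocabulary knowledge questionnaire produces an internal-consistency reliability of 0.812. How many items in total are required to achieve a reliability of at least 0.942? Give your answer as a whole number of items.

Invert Spearman-Brown to solve for n:
n = r_target (1 − r_old) / [ r_old (1 − r_target) ]
n = [0.942 × 0.188] / [0.812 × 0.058]
  = 0.177096 / 0.047096 = 3.7603
Items needed = n × 40 = 3.7603 × 40 ≈ 150.41 → round up to 151

151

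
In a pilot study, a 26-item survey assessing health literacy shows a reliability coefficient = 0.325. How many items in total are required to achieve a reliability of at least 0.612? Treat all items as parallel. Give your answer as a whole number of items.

n = [0.612 × 0.675] / [0.325 × 0.388]
  = 0.413100 / 0.126100 = 3.2760
So the test needs 3.2760 × 26 ≈ 85.18 items; rounding up, 86.

86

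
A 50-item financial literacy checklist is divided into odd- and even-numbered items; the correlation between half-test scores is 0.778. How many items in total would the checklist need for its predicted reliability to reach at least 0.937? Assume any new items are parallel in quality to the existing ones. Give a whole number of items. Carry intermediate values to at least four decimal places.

Corrected full-test reliability: r_full = 2 × 0.778 / (1 + 0.778) ≈ 0.8751
n = r_tgt(1 − r_full) / [r_full(1 − r_tgt)] = 0.937 × 0.1249 / (0.8751 × 0.063) ≈ 2.1228
Items = 2.1228 × 50 ≈ 106.14 → 107

107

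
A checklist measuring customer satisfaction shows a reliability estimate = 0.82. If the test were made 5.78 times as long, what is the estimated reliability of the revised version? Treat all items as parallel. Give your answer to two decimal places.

0.96

r_new = 5.78·0.82 / [1 + (5.78 − 1)·0.82]
r_new = 4.7396 / 4.9196 ≈ 0.9634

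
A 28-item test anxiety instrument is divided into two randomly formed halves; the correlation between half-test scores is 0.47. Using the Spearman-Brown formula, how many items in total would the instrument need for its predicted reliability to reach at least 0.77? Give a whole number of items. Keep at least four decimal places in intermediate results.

Corrected full-test reliability: r_full = 2 × 0.47 / (1 + 0.47) ≈ 0.6395
n = r_tgt(1 − r_full) / [r_full(1 − r_tgt)] = 0.77 × 0.3605 / (0.6395 × 0.23) ≈ 1.8872
Required items = 1.8872 × 28 = 52.84, so 53 items.

53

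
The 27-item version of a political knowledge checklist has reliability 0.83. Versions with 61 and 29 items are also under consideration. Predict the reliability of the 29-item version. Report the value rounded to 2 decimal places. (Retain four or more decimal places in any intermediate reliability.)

0.84

The 61-item form is not needed; work directly from the 27-item form with n = 29/27 = 1.0741.
r_{29} = n·r / (1 + (n − 1)·r) = 0.8915 / 1.0615 ≈ 0.8398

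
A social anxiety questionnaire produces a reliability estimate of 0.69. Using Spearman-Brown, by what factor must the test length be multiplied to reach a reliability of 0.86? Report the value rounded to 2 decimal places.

Rearranging the Spearman-Brown formula for n,
n = r_target (1 − r_old) / [ r_old (1 − r_target) ]
n = 0.86 × (1 − 0.69) / [ 0.69 × (1 − 0.86) ]
n = 0.2666 / 0.0966 ≈ 2.7598

2.76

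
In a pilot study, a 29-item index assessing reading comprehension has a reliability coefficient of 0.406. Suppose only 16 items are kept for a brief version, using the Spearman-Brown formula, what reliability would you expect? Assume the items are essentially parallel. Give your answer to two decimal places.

0.27

n = 16/29 = 0.5517
Apply the Spearman-Brown prophecy formula, r' = nr / [1 + (n − 1)r]:
r_new = (0.5517 × 0.406) / (1 + (0.5517 − 1) × 0.406)
     = 0.2240 / 0.8180 = 0.2738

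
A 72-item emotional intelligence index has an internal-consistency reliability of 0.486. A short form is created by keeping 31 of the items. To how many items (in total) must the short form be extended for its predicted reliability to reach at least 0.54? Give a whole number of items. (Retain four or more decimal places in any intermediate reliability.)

First, r for the 31-item form: n = 31/72 = 0.4306, so r_31 = 0.4306·0.486/(1 + (0.4306 − 1)·0.486) = 0.2893
Then solve for n' with r_old = 0.2893, r_target = 0.54: n' = 0.54(1 − 0.2893)/[0.2893(1 − 0.54)] = 2.8839
Total items = 2.8839 × 31 = 89.40, rounded up to 90.

90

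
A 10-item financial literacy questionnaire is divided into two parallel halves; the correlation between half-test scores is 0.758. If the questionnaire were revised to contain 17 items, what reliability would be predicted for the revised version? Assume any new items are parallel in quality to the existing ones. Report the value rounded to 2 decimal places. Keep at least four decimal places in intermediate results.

Spearman-Brown correction (n = 2): r_full = 2·0.758/(1 + 0.758) = 0.8623
Then adjust to 17 items: n = 17/10 = 1.7000
r_new = n·r_full / (1 + (n − 1)·r_full) = 1.4659 / 1.6036 ≈ 0.9141

0.91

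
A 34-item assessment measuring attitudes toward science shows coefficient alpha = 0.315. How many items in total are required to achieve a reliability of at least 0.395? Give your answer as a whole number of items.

Rearranging the Spearman-Brown formula for n,
n = r*(1 − r) / [ r (1 − r*) ]
n = 0.395 × (1 − 0.315) / [ 0.315 × (1 − 0.395) ]
  = 0.270575 / 0.190575 = 1.4198
So the test needs 1.4198 × 34 ≈ 48.27 items; rounding up, 49.

49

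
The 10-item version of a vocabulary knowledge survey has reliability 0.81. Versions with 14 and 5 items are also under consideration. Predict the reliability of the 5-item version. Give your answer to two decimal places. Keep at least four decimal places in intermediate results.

0.68

Only the ratio of lengths matters: n = 5/10 = 0.5000
r_{5} = n·r / (1 + (n − 1)·r) = 0.4050 / 0.5950 ≈ 0.6807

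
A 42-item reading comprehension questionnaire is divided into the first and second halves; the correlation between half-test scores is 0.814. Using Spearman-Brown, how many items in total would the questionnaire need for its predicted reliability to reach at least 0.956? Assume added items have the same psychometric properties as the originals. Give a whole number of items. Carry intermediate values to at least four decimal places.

105

Corrected full-test reliability: r_full = 2 × 0.814 / (1 + 0.814) ≈ 0.8975
Solve Spearman-Brown for n: n = 0.956(1 − 0.8975) / [0.8975(1 − 0.956)] = 2.4814
Items = 2.4814 × 42 ≈ 104.22 → 105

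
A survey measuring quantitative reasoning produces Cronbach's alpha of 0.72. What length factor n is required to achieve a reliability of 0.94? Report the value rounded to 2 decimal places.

Invert Spearman-Brown to solve for n:
n = r_target (1 − r_old) / [ r_old (1 − r_target) ]
n = 0.94 × (1 − 0.72) / [ 0.72 × (1 − 0.94) ]
  = 0.2632 / 0.0432 = 6.0926

6.09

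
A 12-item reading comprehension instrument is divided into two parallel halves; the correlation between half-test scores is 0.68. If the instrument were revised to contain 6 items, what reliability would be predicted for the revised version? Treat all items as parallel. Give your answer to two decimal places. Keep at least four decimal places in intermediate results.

Full-test reliability from the split-half r: r_full = 2(0.68)/(1 + 0.68) = 0.8095
Then adjust to 6 items: n = 6/12 = 0.5000
r_new = n·r_full / (1 + (n − 1)·r_full) = 0.4047 / 0.5953 ≈ 0.6798

0.68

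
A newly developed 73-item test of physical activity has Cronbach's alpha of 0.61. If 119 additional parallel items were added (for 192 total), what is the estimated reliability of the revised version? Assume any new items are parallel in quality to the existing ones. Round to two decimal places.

0.80

The new length is 192/73 = 2.6301 times the old.
r_new = 2.6301·0.61 / [1 + (2.6301 − 1)·0.61]
     = 1.6044 / 1.9944 = 0.8045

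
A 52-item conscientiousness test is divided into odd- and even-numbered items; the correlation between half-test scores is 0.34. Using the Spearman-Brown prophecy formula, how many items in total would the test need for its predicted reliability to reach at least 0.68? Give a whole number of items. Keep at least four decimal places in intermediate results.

108

r_full = 2(0.34)/(1 + 0.34) = 0.5075
n = r_tgt(1 − r_full) / [r_full(1 − r_tgt)] = 0.68 × 0.4925 / (0.5075 × 0.32) ≈ 2.0622
Required items = 2.0622 × 52 = 107.23, so 108 items.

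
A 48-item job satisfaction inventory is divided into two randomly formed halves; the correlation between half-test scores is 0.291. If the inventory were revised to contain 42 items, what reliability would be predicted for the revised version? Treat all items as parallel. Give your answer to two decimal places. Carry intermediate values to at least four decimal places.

Full-test reliability from the split-half r: r_full = 2(0.291)/(1 + 0.291) = 0.4508
Length factor from 48 to 42 items: n = 42/48 = 0.8750
r_new = n·r_full / (1 + (n − 1)·r_full) = 0.3944 / 0.9436 ≈ 0.4180

0.42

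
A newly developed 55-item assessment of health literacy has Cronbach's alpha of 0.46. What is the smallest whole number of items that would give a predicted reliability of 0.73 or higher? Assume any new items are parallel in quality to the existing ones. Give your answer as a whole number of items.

175

Rearranging the Spearman-Brown formula for n,
n = r_target (1 − r_old) / [ r_old (1 − r_target) ]
n = 0.73 × (1 − 0.46) / [ 0.46 × (1 − 0.73) ]
  = 0.3942 / 0.1242 = 3.1739
So the test needs 3.1739 × 55 ≈ 174.56 items; rounding up, 175.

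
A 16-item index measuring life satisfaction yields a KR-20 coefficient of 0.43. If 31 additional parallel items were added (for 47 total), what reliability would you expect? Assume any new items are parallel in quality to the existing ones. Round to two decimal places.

0.69

The new length is 47/16 = 2.9375 times the old.
r_new = 2.9375·0.43 / [1 + (2.9375 − 1)·0.43]
     = 1.2631 / 1.8331 = 0.6891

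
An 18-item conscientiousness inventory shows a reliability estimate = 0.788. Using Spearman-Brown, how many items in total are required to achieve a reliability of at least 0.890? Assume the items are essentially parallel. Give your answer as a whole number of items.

40

Spearman-Brown solved for the length factor n:
n = r_target (1 − r_old) / [ r_old (1 − r_target) ]
n = 0.890(1 − 0.788) / [0.788(1 − 0.890)]
  = 0.188680 / 0.086680 = 2.1767
Items needed = n × 18 = 2.1767 × 18 ≈ 39.18 → round up to 40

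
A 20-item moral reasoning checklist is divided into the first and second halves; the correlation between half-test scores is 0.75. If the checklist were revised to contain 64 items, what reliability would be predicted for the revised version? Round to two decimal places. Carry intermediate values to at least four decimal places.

Full-test reliability from the split-half r: r_full = 2(0.75)/(1 + 0.75) = 0.8571
Length factor from 20 to 64 items: n = 64/20 = 3.2000
r_new = n·r_full / (1 + (n − 1)·r_full) = 2.7427 / 2.8856 ≈ 0.9505

0.95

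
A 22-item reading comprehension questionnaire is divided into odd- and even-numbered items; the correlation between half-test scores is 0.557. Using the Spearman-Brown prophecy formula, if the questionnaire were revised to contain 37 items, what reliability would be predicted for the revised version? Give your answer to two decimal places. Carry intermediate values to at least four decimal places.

First correct the split-half correlation to full-test reliability: r_full = 2 × 0.557 / (1 + 0.557) ≈ 0.7155
Length factor from 22 to 37 items: n = 37/22 = 1.6818
r_new = n·r_full / (1 + (n − 1)·r_full) = 1.2033 / 1.4878 ≈ 0.8088

0.81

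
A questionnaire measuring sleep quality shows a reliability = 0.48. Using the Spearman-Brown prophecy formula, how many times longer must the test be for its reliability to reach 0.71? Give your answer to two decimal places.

Spearman-Brown solved for the length factor n:
n = r_target (1 − r_old) / [ r_old (1 − r_target) ]
n = 0.71(1 − 0.48) / [0.48(1 − 0.71)]
n = 0.3692 / 0.1392 ≈ 2.6523

2.65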